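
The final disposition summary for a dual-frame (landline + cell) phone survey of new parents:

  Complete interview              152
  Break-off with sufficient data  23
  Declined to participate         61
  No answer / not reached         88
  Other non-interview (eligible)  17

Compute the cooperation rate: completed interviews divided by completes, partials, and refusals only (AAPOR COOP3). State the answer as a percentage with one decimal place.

64.4%

Numerator: 152
Denom: 152 + 23 + 61 = 236
COOP3 = 152 / 236 = 0.6441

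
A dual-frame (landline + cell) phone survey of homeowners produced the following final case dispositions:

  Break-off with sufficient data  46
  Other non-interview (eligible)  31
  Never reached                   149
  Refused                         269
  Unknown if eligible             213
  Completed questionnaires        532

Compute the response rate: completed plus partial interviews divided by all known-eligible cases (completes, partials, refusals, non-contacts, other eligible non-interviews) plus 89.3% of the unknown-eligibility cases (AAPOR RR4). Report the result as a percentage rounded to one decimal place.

47.5%

Num = 532 + 46 = 578
Determined eligible = 532 + 46 + 269 + 149 + 31 = 1027
e × U = 0.8930 × 213 = 190.21
Base = 1027 + 190.21 = 1217.21
RR4 = 578 / 1217.21 = 0.4749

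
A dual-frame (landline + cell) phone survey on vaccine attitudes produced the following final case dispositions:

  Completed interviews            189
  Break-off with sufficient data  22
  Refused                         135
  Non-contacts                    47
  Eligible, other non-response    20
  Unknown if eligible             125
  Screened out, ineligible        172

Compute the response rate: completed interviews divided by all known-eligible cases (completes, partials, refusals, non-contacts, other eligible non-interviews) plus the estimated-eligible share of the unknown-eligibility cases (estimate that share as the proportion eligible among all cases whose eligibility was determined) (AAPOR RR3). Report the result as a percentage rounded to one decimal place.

Top: 189
Determined eligible: 189 + 22 + 135 + 47 + 20 = 413
e = 413 / (413 + 172) = 413 / 585 = 0.7060
Estimated eligible among unknowns: 0.7060 × 125 = 88.25
Denom: 413 + 88.25 = 501.25
RR3 = 189 / 501.25 = 0.3771

37.7%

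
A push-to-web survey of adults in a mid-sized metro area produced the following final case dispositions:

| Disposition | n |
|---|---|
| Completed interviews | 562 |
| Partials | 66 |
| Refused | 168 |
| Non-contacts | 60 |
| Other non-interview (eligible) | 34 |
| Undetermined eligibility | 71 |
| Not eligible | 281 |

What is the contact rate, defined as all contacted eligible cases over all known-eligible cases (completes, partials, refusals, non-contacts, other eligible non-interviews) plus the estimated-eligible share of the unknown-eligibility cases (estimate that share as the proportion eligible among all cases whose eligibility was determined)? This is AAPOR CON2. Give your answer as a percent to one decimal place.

Numerator → 562 + 66 + 168 + 34 = 830
Eligible (known) → 562 + 66 + 168 + 60 + 34 = 890
e = 890 / (890 + 281) = 890 / 1171 = 0.7600
Estimated eligible among unknowns → 0.7600 × 71 = 53.96
Denom → 890 + 53.96 = 943.96
CON2 = 830 / 943.96 = 0.8793

87.9%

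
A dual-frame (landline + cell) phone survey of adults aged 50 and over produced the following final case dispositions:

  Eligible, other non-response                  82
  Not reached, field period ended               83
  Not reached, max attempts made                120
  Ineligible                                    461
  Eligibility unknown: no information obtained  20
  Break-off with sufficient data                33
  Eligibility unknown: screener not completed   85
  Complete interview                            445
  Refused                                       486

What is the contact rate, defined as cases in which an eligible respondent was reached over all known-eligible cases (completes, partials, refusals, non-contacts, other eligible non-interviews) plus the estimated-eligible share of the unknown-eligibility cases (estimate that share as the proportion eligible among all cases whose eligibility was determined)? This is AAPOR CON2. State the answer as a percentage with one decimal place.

78.9%

Never reached = 83 + 120 = 203
Unknown eligibility = 85 + 20 = 105
Num = 445 + 33 + 486 + 82 = 1046
Eligible (known) = 445 + 33 + 486 + 203 + 82 = 1249
e = 1249 / (1249 + 461) = 1249 / 1710 = 0.7304
Eligible share of unknowns = 0.7304 × 105 = 76.69
Base = 1249 + 76.69 = 1325.69
CON2 = 1046 / 1325.69 = 0.7890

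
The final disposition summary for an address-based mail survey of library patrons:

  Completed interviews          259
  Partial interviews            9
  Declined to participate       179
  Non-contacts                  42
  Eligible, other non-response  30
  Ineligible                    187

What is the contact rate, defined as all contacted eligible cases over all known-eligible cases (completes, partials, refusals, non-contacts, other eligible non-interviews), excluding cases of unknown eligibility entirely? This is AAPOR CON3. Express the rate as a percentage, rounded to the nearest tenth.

Numerator = 259 + 9 + 179 + 30 = 477
Denom = 259 + 9 + 179 + 42 + 30 = 519
CON3 = 477 / 519 = 0.9191

91.9%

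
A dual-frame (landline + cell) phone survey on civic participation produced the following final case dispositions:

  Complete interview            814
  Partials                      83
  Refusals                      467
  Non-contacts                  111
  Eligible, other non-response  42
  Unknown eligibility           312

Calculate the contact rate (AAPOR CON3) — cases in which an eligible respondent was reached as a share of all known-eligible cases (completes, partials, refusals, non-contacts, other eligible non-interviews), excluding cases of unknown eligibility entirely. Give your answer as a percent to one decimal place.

Num = 814 + 83 + 467 + 42 = 1406
Base = 814 + 83 + 467 + 111 + 42 = 1517
CON3 = 1406 / 1517 = 0.9268

92.7%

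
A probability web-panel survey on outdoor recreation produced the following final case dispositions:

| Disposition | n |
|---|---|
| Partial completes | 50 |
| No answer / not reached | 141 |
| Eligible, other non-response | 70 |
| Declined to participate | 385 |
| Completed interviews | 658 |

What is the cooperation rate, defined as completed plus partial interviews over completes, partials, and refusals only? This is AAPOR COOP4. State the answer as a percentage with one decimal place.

64.8%

Numerator = 658 + 50 = 708
Base = 658 + 50 + 385 = 1093
COOP4 = 708 / 1093 = 0.6478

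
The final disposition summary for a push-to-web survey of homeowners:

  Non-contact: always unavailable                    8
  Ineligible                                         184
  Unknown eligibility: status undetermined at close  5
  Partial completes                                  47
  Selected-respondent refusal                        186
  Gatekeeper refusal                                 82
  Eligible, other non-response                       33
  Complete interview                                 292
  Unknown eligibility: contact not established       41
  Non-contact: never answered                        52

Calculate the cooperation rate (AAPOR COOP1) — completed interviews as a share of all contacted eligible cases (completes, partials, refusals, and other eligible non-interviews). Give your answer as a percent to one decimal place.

Refused = 82 + 186 = 268
Non-contacts = 52 + 8 = 60
Undetermined eligibility = 41 + 5 = 46
Top = 292
Base = 292 + 47 + 268 + 33 = 640
COOP1 = 292 / 640 = 0.4562

45.6%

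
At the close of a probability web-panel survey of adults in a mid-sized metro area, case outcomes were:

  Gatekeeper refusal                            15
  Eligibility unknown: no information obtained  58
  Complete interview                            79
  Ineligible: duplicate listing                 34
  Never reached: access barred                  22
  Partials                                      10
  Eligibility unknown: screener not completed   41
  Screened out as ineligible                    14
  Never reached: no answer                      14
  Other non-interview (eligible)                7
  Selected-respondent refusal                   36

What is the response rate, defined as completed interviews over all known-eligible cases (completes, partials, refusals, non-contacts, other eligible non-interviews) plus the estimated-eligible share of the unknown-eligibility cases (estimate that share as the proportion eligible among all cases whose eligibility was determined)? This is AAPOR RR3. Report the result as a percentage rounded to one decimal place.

30.2%

Declined to participate = 15 + 36 = 51
No answer / not reached = 14 + 22 = 36
Undetermined eligibility = 41 + 58 = 99
Out of scope = 14 + 34 = 48
Num → 79
Eligible (known) → 79 + 10 + 51 + 36 + 7 = 183
e = 183 / (183 + 48) = 183 / 231 = 0.7922
Estimated eligible among unknowns → 0.7922 × 99 = 78.43
Base → 183 + 78.43 = 261.43
RR3 = 79 / 261.43 = 0.3022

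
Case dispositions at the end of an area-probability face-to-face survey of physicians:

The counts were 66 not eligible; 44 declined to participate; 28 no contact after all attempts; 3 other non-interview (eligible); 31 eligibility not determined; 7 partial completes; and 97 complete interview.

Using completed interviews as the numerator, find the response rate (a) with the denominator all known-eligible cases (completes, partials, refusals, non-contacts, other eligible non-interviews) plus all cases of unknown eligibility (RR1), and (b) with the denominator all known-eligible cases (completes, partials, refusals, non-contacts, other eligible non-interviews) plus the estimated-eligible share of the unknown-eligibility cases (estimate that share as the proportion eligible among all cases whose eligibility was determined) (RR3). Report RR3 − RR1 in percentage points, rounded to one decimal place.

1.9

Numerator: 97
Denom: 97 + 7 + 44 + 28 + 3 + 31 = 210
RR1 = 97 / 210 = 0.4619
Known eligible: 97 + 7 + 44 + 28 + 3 = 179
e = 179 / (179 + 66) = 179 / 245 = 0.7306
e × U: 0.7306 × 31 = 22.65
Denom: 179 + 22.65 = 201.65
RR3 = 97 / 201.65 = 0.4810
Difference = 48.10 − 46.19 = 1.91 percentage points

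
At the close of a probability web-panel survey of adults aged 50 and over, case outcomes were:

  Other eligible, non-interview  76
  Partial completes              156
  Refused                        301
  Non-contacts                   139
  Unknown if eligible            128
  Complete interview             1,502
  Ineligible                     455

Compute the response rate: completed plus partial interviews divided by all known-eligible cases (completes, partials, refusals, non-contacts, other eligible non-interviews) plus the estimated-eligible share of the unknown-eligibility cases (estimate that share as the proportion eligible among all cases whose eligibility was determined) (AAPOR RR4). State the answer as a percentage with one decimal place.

72.7%

Top = 1502 + 156 = 1658
Known eligible = 1502 + 156 + 301 + 139 + 76 = 2174
e = 2174 / (2174 + 455) = 2174 / 2629 = 0.8269
e × U = 0.8269 × 128 = 105.84
Denom = 2174 + 105.84 = 2279.84
RR4 = 1658 / 2279.84 = 0.7272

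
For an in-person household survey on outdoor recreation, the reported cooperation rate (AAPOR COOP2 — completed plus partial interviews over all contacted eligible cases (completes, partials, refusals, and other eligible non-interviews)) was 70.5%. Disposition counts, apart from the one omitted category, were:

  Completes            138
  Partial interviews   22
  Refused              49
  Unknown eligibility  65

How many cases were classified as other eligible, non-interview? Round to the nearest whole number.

Top: 138 + 22 = 160
COOP2 = 160 / D = 0.705
D = 160 / 0.705 = 227.0
Other denominator terms total 209
other eligible, non-interview = 227.0 − 209 ≈ 18

18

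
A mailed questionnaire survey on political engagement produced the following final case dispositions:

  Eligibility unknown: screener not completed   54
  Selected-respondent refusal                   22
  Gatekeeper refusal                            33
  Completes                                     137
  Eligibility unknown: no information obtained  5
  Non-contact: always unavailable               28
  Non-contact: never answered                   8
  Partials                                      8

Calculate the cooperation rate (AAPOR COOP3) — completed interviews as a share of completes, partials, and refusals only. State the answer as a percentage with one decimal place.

68.5%

Declined to participate = 33 + 22 = 55
No answer / not reached = 8 + 28 = 36
Eligibility not determined = 54 + 5 = 59
Numerator: 137
Denominator: 137 + 8 + 55 = 200
COOP3 = 137 / 200 = 0.6850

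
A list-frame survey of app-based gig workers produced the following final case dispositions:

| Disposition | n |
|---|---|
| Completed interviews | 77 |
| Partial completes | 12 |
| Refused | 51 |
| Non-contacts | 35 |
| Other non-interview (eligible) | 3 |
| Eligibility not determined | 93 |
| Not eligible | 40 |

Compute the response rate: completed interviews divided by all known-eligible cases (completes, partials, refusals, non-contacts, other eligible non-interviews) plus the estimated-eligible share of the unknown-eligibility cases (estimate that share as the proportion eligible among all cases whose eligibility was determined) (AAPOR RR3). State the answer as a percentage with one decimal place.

30.3%

Numerator → 77
Known eligible → 77 + 12 + 51 + 35 + 3 = 178
e = 178 / (178 + 40) = 178 / 218 = 0.8165
Eligible share of unknowns → 0.8165 × 93 = 75.93
Denominator → 178 + 75.93 = 253.93
RR3 = 77 / 253.93 = 0.3032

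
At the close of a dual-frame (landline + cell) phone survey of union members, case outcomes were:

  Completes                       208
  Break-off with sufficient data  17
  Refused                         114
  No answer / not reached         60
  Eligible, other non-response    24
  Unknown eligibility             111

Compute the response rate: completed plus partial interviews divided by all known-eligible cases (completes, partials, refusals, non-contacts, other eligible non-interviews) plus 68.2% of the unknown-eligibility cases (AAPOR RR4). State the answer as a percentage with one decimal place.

45.1%

Numerator = 208 + 17 = 225
Eligible (known) = 208 + 17 + 114 + 60 + 24 = 423
e × U = 0.6820 × 111 = 75.70
Base = 423 + 75.70 = 498.70
RR4 = 225 / 498.70 = 0.4512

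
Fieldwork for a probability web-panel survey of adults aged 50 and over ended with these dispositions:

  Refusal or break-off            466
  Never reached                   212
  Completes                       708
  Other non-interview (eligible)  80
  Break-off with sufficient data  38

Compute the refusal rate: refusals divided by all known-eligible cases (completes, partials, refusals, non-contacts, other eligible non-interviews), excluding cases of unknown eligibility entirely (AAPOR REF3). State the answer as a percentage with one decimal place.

Top → 466
Denom → 708 + 38 + 466 + 212 + 80 = 1504
REF3 = 466 / 1504 = 0.3098

31.0%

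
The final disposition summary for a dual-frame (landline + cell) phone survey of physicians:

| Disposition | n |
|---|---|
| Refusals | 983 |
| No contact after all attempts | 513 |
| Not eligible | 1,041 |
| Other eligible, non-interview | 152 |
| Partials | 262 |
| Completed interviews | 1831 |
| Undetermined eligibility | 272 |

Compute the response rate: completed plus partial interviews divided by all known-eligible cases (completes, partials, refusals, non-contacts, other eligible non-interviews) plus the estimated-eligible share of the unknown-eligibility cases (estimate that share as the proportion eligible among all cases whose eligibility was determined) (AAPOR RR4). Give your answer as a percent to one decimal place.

Numerator: 1831 + 262 = 2093
Determined eligible: 1831 + 262 + 983 + 513 + 152 = 3741
e = 3741 / (3741 + 1041) = 3741 / 4782 = 0.7823
e × U: 0.7823 × 272 = 212.79
Denom: 3741 + 212.79 = 3953.79
RR4 = 2093 / 3953.79 = 0.5294

52.9%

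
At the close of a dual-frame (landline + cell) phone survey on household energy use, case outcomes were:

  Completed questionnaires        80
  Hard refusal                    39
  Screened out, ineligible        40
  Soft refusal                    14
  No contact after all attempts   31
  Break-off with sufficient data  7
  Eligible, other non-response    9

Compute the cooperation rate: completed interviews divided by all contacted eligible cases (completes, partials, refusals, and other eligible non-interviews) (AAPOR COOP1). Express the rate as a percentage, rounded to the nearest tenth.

53.7%

Declined to participate = 39 + 14 = 53
Num → 80
Denominator → 80 + 7 + 53 + 9 = 149
COOP1 = 80 / 149 = 0.5369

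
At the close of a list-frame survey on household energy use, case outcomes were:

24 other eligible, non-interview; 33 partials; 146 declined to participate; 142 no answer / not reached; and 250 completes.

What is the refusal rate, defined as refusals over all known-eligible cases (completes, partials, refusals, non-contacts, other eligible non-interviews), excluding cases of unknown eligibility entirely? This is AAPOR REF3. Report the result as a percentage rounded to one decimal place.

24.5%

Top = 146
Denominator = 250 + 33 + 146 + 142 + 24 = 595
REF3 = 146 / 595 = 0.2454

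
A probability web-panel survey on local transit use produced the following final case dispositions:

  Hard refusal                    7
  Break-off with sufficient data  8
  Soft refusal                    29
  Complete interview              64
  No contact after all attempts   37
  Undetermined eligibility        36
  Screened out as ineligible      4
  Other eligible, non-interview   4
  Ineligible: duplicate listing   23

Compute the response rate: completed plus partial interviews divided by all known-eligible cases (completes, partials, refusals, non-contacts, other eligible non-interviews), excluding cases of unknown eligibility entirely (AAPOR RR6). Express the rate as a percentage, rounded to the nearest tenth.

48.3%

Refusal or break-off = 7 + 29 = 36
Ineligible = 4 + 23 = 27
Num: 64 + 8 = 72
Denominator: 64 + 8 + 36 + 37 + 4 = 149
RR6 = 72 / 149 = 0.4832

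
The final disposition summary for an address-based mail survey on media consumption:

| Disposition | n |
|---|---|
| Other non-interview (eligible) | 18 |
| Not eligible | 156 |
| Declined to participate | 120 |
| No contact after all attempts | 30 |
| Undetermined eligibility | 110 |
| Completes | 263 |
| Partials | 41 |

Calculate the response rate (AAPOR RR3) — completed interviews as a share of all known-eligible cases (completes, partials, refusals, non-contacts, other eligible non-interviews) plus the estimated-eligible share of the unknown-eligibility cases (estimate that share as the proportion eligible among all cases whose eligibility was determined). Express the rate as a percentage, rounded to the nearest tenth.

Top = 263
Determined eligible = 263 + 41 + 120 + 30 + 18 = 472
e = 472 / (472 + 156) = 472 / 628 = 0.7516
Eligible share of unknowns = 0.7516 × 110 = 82.68
Denominator = 472 + 82.68 = 554.68
RR3 = 263 / 554.68 = 0.4741

47.4%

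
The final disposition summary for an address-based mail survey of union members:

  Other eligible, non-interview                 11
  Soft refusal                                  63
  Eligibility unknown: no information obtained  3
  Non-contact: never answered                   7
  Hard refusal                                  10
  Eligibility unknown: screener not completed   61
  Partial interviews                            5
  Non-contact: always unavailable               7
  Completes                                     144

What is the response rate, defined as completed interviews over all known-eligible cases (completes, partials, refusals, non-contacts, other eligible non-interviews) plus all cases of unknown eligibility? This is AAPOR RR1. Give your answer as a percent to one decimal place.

46.3%

Refusal or break-off = 10 + 63 = 73
No contact after all attempts = 7 + 7 = 14
Unknown eligibility = 61 + 3 = 64
Top: 144
Base: 144 + 5 + 73 + 14 + 11 + 64 = 311
RR1 = 144 / 311 = 0.4630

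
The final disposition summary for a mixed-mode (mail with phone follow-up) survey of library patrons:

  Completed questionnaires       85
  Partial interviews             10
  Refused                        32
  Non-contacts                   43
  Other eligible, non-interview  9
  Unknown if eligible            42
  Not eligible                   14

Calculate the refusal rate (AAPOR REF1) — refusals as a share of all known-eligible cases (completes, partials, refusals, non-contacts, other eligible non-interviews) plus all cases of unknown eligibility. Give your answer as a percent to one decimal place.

Num: 32
Denominator: 85 + 10 + 32 + 43 + 9 + 42 = 221
REF1 = 32 / 221 = 0.1448

14.5%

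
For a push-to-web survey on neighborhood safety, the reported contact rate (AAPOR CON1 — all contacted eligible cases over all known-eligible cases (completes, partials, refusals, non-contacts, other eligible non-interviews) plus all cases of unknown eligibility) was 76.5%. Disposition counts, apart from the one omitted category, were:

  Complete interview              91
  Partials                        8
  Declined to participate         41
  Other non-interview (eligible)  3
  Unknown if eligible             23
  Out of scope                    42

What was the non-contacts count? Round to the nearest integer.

21

Top: 91 + 8 + 41 + 3 = 143
CON1 = 143 / D = 0.765
D = 143 / 0.765 = 186.9
Other denominator terms total 166
non-contacts = 186.9 − 166 ≈ 21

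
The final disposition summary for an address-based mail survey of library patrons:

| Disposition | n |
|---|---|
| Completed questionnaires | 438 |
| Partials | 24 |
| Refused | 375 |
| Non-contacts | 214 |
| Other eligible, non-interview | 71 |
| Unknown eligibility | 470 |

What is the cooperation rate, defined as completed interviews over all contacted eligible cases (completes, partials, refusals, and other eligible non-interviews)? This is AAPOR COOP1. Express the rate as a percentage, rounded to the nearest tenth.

Numerator → 438
Base → 438 + 24 + 375 + 71 = 908
COOP1 = 438 / 908 = 0.4824

48.2%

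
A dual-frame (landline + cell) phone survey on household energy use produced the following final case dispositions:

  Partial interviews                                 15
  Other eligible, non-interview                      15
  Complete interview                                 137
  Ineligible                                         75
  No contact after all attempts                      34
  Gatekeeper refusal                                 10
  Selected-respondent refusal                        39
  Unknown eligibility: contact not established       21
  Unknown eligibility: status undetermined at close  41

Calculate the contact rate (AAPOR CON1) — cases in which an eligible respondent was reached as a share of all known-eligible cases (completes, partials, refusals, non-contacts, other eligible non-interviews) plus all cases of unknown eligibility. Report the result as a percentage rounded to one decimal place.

69.2%

Refusals = 10 + 39 = 49
Eligibility not determined = 21 + 41 = 62
Num: 137 + 15 + 49 + 15 = 216
Denom: 137 + 15 + 49 + 34 + 15 + 62 = 312
CON1 = 216 / 312 = 0.6923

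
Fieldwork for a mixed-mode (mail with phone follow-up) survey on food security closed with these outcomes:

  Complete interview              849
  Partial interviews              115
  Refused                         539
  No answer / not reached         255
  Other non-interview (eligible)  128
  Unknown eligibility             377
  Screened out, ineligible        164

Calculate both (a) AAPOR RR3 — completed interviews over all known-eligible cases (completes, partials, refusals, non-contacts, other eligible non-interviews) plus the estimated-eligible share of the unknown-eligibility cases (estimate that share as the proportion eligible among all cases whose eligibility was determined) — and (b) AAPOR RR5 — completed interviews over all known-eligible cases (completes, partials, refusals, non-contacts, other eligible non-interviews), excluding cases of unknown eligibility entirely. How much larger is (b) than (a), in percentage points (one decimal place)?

Num → 849
Eligible (known) → 849 + 115 + 539 + 255 + 128 = 1886
e = 1886 / (1886 + 164) = 1886 / 2050 = 0.9200
e × U → 0.9200 × 377 = 346.84
Denominator → 1886 + 346.84 = 2232.84
RR3 = 849 / 2232.84 = 0.3802
Denominator → 849 + 115 + 539 + 255 + 128 = 1886
RR5 = 849 / 1886 = 0.4502
Difference = 45.02 − 38.02 = 7.00 percentage points

7.0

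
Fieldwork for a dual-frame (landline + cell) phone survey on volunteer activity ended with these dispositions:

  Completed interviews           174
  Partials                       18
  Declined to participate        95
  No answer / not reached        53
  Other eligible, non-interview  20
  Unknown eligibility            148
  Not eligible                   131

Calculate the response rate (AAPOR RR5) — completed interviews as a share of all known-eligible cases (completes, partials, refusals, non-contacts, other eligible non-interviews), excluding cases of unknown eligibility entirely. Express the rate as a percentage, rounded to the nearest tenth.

Num → 174
Denom → 174 + 18 + 95 + 53 + 20 = 360
RR5 = 174 / 360 = 0.4833

48.3%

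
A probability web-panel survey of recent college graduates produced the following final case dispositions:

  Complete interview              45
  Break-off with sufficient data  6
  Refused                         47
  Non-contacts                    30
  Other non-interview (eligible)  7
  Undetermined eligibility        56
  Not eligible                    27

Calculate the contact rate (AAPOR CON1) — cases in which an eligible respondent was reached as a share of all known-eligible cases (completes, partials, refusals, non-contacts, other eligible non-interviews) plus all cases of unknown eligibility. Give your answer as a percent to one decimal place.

Numerator → 45 + 6 + 47 + 7 = 105
Denom → 45 + 6 + 47 + 30 + 7 + 56 = 191
CON1 = 105 / 191 = 0.5497

55.0%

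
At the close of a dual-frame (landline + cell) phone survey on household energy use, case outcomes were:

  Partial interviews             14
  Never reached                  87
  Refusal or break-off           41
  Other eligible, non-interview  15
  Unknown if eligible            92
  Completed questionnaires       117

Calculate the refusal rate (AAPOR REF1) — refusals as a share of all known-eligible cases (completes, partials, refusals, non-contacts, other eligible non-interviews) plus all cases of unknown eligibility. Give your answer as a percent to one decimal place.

11.2%

Numerator → 41
Base → 117 + 14 + 41 + 87 + 15 + 92 = 366
REF1 = 41 / 366 = 0.1120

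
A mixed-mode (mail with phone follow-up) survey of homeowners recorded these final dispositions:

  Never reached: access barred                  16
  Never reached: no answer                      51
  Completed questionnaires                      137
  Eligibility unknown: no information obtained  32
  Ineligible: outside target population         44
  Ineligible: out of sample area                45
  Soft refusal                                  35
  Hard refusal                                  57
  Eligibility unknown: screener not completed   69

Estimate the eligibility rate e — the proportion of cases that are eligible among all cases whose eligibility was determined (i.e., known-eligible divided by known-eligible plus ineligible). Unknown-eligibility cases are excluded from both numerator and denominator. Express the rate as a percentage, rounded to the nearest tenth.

Refusals = 57 + 35 = 92
No contact after all attempts = 51 + 16 = 67
Unknown if eligible = 69 + 32 = 101
Ineligible = 44 + 45 = 89
Determined eligible → 137 + 92 + 67 = 296
e = 296 / (296 + 89) = 296 / 385 = 0.7688

76.9%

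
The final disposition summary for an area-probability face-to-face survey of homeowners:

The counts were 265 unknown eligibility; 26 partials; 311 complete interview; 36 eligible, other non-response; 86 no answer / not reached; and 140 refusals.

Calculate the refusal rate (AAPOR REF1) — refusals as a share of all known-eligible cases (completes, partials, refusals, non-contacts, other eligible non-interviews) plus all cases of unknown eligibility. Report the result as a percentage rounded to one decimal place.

Top: 140
Base: 311 + 26 + 140 + 86 + 36 + 265 = 864
REF1 = 140 / 864 = 0.1620

16.2%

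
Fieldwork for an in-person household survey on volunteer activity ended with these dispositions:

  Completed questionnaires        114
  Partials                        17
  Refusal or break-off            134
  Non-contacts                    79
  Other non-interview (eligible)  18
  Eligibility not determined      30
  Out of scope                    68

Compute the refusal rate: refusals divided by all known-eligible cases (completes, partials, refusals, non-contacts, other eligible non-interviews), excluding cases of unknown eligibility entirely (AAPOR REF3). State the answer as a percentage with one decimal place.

37.0%

Num → 134
Denom → 114 + 17 + 134 + 79 + 18 = 362
REF3 = 134 / 362 = 0.3702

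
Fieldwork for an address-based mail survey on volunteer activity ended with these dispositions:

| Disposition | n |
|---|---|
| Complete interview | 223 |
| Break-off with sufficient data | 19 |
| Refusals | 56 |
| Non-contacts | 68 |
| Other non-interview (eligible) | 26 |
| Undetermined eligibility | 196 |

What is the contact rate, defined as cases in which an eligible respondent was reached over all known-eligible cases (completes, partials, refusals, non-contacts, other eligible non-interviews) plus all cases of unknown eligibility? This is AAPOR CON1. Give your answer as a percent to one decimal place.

55.1%

Top → 223 + 19 + 56 + 26 = 324
Denominator → 223 + 19 + 56 + 68 + 26 + 196 = 588
CON1 = 324 / 588 = 0.5510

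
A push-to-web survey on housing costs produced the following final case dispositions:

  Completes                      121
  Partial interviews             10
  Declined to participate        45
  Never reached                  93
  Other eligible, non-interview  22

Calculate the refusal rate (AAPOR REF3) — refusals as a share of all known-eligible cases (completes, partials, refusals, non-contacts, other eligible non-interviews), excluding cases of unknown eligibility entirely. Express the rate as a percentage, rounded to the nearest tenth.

15.5%

Num = 45
Base = 121 + 10 + 45 + 93 + 22 = 291
REF3 = 45 / 291 = 0.1546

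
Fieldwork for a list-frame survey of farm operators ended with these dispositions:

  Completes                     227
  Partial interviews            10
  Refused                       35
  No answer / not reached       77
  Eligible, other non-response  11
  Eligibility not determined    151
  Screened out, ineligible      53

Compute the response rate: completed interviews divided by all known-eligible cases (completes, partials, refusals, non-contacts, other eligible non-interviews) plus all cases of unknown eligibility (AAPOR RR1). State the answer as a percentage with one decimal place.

44.4%

Numerator → 227
Base → 227 + 10 + 35 + 77 + 11 + 151 = 511
RR1 = 227 / 511 = 0.4442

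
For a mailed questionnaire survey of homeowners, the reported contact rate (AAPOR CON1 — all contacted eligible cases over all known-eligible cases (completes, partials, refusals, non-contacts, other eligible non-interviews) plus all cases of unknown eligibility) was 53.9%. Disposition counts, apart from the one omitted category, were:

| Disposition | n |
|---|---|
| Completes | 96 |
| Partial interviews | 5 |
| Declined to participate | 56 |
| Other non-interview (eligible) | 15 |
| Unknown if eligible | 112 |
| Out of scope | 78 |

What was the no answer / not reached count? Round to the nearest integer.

Num: 96 + 5 + 56 + 15 = 172
CON1 = 172 / D = 0.539
D = 172 / 0.539 = 319.1
Remaining denominator categories sum to 284
no answer / not reached = 319.1 − 284 ≈ 35

35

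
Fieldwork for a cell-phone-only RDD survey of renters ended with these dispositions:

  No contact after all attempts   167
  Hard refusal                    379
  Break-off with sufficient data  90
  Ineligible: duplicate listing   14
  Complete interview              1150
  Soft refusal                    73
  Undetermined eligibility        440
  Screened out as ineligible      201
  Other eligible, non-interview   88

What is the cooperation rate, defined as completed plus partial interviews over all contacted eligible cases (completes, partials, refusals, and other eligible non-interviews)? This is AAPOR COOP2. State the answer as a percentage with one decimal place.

69.7%

Refusals = 379 + 73 = 452
Not eligible = 201 + 14 = 215
Top = 1150 + 90 = 1240
Denom = 1150 + 90 + 452 + 88 = 1780
COOP2 = 1240 / 1780 = 0.6966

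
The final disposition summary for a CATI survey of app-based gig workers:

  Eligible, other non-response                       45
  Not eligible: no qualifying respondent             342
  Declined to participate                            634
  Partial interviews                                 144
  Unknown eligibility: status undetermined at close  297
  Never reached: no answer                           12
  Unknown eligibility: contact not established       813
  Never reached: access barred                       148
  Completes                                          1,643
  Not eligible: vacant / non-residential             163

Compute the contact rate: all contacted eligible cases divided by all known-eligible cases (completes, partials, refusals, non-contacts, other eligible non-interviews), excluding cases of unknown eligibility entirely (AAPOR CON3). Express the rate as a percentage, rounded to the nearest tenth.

No answer / not reached = 12 + 148 = 160
Eligibility not determined = 813 + 297 = 1110
Out of scope = 342 + 163 = 505
Top: 1643 + 144 + 634 + 45 = 2466
Denominator: 1643 + 144 + 634 + 160 + 45 = 2626
CON3 = 2466 / 2626 = 0.9391

93.9%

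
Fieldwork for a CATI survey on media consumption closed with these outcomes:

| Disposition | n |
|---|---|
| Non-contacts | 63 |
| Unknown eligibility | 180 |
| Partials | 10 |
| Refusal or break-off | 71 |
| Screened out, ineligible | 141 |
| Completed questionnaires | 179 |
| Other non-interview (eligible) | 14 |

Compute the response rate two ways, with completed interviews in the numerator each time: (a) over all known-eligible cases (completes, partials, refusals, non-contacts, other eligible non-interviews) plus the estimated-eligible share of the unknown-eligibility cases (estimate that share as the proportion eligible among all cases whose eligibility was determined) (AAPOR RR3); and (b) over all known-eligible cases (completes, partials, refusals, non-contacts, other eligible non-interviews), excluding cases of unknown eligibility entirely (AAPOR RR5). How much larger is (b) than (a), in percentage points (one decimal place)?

14.5

Num = 179
Eligible (known) = 179 + 10 + 71 + 63 + 14 = 337
e = 337 / (337 + 141) = 337 / 478 = 0.7050
Estimated eligible among unknowns = 0.7050 × 180 = 126.90
Denominator = 337 + 126.90 = 463.90
RR3 = 179 / 463.90 = 0.3859
Denominator = 179 + 10 + 71 + 63 + 14 = 337
RR5 = 179 / 337 = 0.5312
Difference = 53.12 − 38.59 = 14.53 percentage points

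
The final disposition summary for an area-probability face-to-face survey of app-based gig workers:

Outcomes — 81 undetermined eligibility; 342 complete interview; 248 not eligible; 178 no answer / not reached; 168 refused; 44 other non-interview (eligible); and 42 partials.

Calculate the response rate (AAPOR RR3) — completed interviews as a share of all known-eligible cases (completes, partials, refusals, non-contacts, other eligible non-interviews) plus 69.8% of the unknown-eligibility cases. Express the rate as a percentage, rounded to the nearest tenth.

Top → 342
Determined eligible → 342 + 42 + 168 + 178 + 44 = 774
e × U → 0.6980 × 81 = 56.54
Denominator → 774 + 56.54 = 830.54
RR3 = 342 / 830.54 = 0.4118

41.2%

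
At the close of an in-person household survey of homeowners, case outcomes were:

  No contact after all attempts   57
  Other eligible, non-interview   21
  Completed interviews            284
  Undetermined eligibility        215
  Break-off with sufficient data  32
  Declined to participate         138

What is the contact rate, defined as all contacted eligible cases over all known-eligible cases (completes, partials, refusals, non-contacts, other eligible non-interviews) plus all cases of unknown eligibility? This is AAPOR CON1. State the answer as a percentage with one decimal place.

63.6%

Top → 284 + 32 + 138 + 21 = 475
Base → 284 + 32 + 138 + 57 + 21 + 215 = 747
CON1 = 475 / 747 = 0.6359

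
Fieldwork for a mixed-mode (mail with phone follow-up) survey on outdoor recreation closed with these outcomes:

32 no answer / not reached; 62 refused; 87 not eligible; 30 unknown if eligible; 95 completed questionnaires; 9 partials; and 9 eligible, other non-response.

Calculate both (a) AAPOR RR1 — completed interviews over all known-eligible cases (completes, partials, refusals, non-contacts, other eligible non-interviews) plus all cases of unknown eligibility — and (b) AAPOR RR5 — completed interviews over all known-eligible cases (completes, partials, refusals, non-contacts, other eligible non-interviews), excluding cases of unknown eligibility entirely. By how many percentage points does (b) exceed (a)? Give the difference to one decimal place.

5.8

Numerator → 95
Denominator → 95 + 9 + 62 + 32 + 9 + 30 = 237
RR1 = 95 / 237 = 0.4008
Denominator → 95 + 9 + 62 + 32 + 9 = 207
RR5 = 95 / 207 = 0.4589
Difference = 45.89 − 40.08 = 5.81 percentage points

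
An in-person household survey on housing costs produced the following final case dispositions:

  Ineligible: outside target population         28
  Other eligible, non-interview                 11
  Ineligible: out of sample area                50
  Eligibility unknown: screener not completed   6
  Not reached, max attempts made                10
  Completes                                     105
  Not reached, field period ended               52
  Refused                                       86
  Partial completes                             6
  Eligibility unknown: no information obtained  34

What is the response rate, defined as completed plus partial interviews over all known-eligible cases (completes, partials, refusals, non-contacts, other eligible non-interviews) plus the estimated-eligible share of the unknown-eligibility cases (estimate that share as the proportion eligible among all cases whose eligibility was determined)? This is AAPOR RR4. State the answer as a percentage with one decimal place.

36.9%

No contact after all attempts = 52 + 10 = 62
Undetermined eligibility = 6 + 34 = 40
Ineligible = 28 + 50 = 78
Top → 105 + 6 = 111
Eligible (known) → 105 + 6 + 86 + 62 + 11 = 270
e = 270 / (270 + 78) = 270 / 348 = 0.7759
e × U → 0.7759 × 40 = 31.04
Base → 270 + 31.04 = 301.04
RR4 = 111 / 301.04 = 0.3687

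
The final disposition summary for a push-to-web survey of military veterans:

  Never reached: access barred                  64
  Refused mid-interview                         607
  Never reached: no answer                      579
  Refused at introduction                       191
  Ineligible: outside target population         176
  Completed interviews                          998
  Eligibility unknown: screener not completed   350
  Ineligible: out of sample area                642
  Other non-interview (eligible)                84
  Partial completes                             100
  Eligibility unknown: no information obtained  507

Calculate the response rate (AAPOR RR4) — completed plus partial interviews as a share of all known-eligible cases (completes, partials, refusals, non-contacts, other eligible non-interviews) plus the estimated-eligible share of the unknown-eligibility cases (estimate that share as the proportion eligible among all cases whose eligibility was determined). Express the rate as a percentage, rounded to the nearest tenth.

Refused = 191 + 607 = 798
No contact after all attempts = 579 + 64 = 643
Unknown eligibility = 350 + 507 = 857
Screened out, ineligible = 176 + 642 = 818
Num = 998 + 100 = 1098
Determined eligible = 998 + 100 + 798 + 643 + 84 = 2623
e = 2623 / (2623 + 818) = 2623 / 3441 = 0.7623
Eligible share of unknowns = 0.7623 × 857 = 653.29
Denominator = 2623 + 653.29 = 3276.29
RR4 = 1098 / 3276.29 = 0.3351

33.5%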